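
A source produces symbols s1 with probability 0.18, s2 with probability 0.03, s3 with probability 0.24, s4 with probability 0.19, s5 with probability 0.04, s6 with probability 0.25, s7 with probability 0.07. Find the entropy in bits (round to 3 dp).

H = −Σ pᵢ log₂ pᵢ.
−0.18·log₂(0.18) = 0.4453
−0.03·log₂(0.03) = 0.1518
−0.24·log₂(0.24) = 0.4941
−0.19·log₂(0.19) = 0.4552
−0.04·log₂(0.04) = 0.1858
−0.25·log₂(0.25) = 0.5000
−0.07·log₂(0.07) = 0.2686
Sum ≈ 2.5007 → 2.501 bits.

2.501 bits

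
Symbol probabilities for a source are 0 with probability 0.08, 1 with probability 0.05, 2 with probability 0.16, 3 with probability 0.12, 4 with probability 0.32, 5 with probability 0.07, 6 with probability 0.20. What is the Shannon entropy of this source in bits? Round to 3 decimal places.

2.557 bits

H = −Σ pᵢ log₂ pᵢ.
−0.08·log₂(0.08) = 0.2915
−0.05·log₂(0.05) = 0.2161
−0.16·log₂(0.16) = 0.4230
−0.12·log₂(0.12) = 0.3671
−0.32·log₂(0.32) = 0.5260
−0.07·log₂(0.07) = 0.2686
−0.20·log₂(0.20) = 0.4644
Sum ≈ 2.5567 → 2.557 bits.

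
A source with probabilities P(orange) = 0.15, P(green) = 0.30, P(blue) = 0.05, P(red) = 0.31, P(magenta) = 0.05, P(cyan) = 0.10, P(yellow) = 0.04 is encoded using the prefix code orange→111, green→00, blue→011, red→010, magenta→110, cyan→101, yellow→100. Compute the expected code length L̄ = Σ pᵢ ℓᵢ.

L̄ = Σ pᵢ·ℓᵢ = 0.15·3 + 0.30·2 + 0.05·3 + 0.31·3 + 0.05·3 + 0.10·3 + 0.04·3 = 2.7 bits/symbol.

2.7 bits/symbol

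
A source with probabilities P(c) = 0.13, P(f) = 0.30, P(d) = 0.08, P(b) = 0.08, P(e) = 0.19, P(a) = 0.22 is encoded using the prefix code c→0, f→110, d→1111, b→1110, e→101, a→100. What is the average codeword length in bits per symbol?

L̄ = Σ pᵢ·ℓᵢ = 0.13·1 + 0.30·3 + 0.08·4 + 0.08·4 + 0.19·3 + 0.22·3 = 2.9 bits/symbol.

2.9 bits/symbol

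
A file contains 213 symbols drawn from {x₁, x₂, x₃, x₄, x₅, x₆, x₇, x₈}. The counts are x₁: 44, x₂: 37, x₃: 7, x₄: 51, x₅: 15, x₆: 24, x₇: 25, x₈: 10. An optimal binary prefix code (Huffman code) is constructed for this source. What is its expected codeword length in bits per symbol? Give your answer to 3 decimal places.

Probabilities are the counts divided by 213.
Repeatedly combine the two least-probable nodes; the expected code length is the sum of the merged weights.
merge 7/213 + 10/213 → 17/213
merge 5/71 + 17/213 → 32/213
merge 8/71 + 25/213 → 49/213
merge 32/213 + 37/213 → 23/71
merge 44/213 + 49/213 → 31/71
merge 17/71 + 23/71 → 40/71
merge 31/71 + 40/71 → 1
L = 17/213 + 32/213 + 49/213 + 23/71 + 31/71 + 40/71 + 1 = 593/213 ≈ 2.784 bits/symbol.

2.784 bits/symbol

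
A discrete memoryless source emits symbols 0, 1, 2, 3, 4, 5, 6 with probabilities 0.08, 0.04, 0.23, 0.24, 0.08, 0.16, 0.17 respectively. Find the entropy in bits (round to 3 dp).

2.608 bits

H = −Σ pᵢ log₂ pᵢ.
−0.08·log₂(0.08) = 0.2915
−0.04·log₂(0.04) = 0.1858
−0.23·log₂(0.23) = 0.4877
−0.24·log₂(0.24) = 0.4941
−0.08·log₂(0.08) = 0.2915
−0.16·log₂(0.16) = 0.4230
−0.17·log₂(0.17) = 0.4346
Sum ≈ 2.6082 → 2.608 bits.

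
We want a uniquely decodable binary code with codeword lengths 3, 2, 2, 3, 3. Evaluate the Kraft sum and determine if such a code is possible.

0.875; yes

With common denominator 2^3 = 8: Σ 2^(−ℓᵢ) = 1/8 + 2/8 + 2/8 + 1/8 + 1/8 = 7/8 = 0.875.
Kraft's inequality requires Σ ≤ 1; here Σ = 0.875 ≤ 1, so such a prefix code exists.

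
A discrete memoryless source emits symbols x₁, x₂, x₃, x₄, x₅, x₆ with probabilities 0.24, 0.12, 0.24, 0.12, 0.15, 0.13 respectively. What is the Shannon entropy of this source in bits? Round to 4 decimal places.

H = −Σ pᵢ log₂ pᵢ.
−0.24·log₂(0.24) = 0.4941
−0.12·log₂(0.12) = 0.3671
−0.24·log₂(0.24) = 0.4941
−0.12·log₂(0.12) = 0.3671
−0.15·log₂(0.15) = 0.4105
−0.13·log₂(0.13) = 0.3826
Sum ≈ 2.5156 → 2.5156 bits.

2.5156 bits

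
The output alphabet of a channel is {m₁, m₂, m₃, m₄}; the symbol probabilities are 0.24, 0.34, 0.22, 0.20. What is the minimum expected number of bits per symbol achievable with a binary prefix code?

2 bits/symbol

Repeatedly combine the two least-probable nodes; the expected code length is the sum of the merged weights.
merge 1/5 + 11/50 → 21/50
merge 6/25 + 17/50 → 29/50
merge 21/50 + 29/50 → 1
L = 21/50 + 29/50 + 1 = 2 bits/symbol.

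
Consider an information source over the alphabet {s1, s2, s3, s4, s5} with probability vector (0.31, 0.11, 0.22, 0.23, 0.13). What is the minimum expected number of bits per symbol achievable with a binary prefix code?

Repeatedly combine the two least-probable nodes; the expected code length is the sum of the merged weights.
merge 11/100 + 13/100 → 6/25
merge 11/50 + 23/100 → 9/20
merge 6/25 + 31/100 → 11/20
merge 9/20 + 11/20 → 1
L = 6/25 + 9/20 + 11/20 + 1 = 56/25 = 2.24 bits/symbol.

2.24 bits/symbol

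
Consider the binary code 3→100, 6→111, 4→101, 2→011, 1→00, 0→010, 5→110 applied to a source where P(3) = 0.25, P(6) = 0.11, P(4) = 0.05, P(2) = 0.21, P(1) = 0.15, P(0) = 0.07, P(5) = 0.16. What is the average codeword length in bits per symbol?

2.85 bits/symbol

L̄ = Σ pᵢ·ℓᵢ = 0.25·3 + 0.11·3 + 0.05·3 + 0.21·3 + 0.15·2 + 0.07·3 + 0.16·3 = 2.85 bits/symbol.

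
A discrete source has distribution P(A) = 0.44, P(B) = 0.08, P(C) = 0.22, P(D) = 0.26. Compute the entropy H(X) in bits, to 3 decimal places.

H = −Σ pᵢ log₂ pᵢ.
−0.44·log₂(0.44) = 0.5211
−0.08·log₂(0.08) = 0.2915
−0.22·log₂(0.22) = 0.4806
−0.26·log₂(0.26) = 0.5053
Sum ≈ 1.7985 → 1.799 bits.

1.799 bits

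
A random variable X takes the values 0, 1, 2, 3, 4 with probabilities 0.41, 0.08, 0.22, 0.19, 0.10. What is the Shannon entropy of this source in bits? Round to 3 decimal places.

2.087 bits

H = −Σ pᵢ log₂ pᵢ.
−0.41·log₂(0.41) = 0.5274
−0.08·log₂(0.08) = 0.2915
−0.22·log₂(0.22) = 0.4806
−0.19·log₂(0.19) = 0.4552
−0.10·log₂(0.10) = 0.3322
Sum ≈ 2.0869 → 2.087 bits.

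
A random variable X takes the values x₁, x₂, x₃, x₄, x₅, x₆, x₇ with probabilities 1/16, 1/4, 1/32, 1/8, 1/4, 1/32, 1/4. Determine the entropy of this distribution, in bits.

Each probability is a power of 1/2, so log₂(1/p) is an integer.
H = Σ p·log₂(1/p) = 1/16·4 + 1/4·2 + 1/32·5 + 1/8·3 + 1/4·2 + 1/32·5 + 1/4·2 = 2.4375 bits.

2.4375 bits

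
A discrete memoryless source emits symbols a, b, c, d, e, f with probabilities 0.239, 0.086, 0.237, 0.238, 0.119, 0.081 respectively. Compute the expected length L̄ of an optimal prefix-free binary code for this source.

Repeatedly combine the two least-probable nodes; the expected code length is the sum of the merged weights.
merge 81/1000 + 43/500 → 167/1000
merge 119/1000 + 167/1000 → 143/500
merge 237/1000 + 119/500 → 19/40
merge 239/1000 + 143/500 → 21/40
merge 19/40 + 21/40 → 1
L = 167/1000 + 143/500 + 19/40 + 21/40 + 1 = 2453/1000 = 2.453 bits/symbol.

2.453 bits/symbol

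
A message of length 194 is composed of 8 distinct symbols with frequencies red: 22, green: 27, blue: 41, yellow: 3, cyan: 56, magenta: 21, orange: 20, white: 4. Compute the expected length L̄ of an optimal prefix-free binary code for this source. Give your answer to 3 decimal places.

2.675 bits/symbol

Probabilities are the counts divided by 194.
Repeatedly combine the two least-probable nodes; the expected code length is the sum of the merged weights.
merge 3/194 + 2/97 → 7/194
merge 7/194 + 10/97 → 27/194
merge 21/194 + 11/97 → 43/194
merge 27/194 + 27/194 → 27/97
merge 41/194 + 43/194 → 42/97
merge 27/97 + 28/97 → 55/97
merge 42/97 + 55/97 → 1
L = 7/194 + 27/194 + 43/194 + 27/97 + 42/97 + 55/97 + 1 = 519/194 ≈ 2.675 bits/symbol.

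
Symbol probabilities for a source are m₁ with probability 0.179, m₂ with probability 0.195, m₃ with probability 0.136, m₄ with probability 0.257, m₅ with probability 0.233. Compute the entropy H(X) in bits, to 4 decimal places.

H = −Σ pᵢ log₂ pᵢ.
−0.179·log₂(0.179) = 0.4443
−0.195·log₂(0.195) = 0.4599
−0.136·log₂(0.136) = 0.3915
−0.257·log₂(0.257) = 0.5038
−0.233·log₂(0.233) = 0.4897
Sum ≈ 2.2891 → 2.2891 bits.

2.2891 bits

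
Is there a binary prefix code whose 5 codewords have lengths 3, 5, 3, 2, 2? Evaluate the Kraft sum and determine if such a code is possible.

With common denominator 2^5 = 32: Σ 2^(−ℓᵢ) = 4/32 + 1/32 + 4/32 + 8/32 + 8/32 = 25/32 = 0.78125.
Kraft's inequality requires Σ ≤ 1; here Σ = 0.78125 ≤ 1, so such a prefix code exists.

0.78125; yes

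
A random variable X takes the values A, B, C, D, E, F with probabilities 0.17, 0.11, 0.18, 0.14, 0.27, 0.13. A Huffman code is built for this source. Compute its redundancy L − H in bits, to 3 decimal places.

Entropy H = −Σ p log₂ p ≈ 2.5200 bits.
Huffman merges: 11/100+13/100→6/25; 7/50+17/100→31/100; 9/50+6/25→21/50; 27/100+31/100→29/50; 21/50+29/50→1. L = 51/20 ≈ 2.5500.
L − H = 2.5500 − 2.5200 = 0.030 bits.

0.030 bits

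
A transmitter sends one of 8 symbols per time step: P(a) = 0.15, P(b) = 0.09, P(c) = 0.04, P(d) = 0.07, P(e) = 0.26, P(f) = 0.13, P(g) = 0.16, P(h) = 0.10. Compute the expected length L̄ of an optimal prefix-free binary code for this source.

Repeatedly combine the two least-probable nodes; the expected code length is the sum of the merged weights.
merge 1/25 + 7/100 → 11/100
merge 9/100 + 1/10 → 19/100
merge 11/100 + 13/100 → 6/25
merge 3/20 + 4/25 → 31/100
merge 19/100 + 6/25 → 43/100
merge 13/50 + 31/100 → 57/100
merge 43/100 + 57/100 → 1
L = 11/100 + 19/100 + 6/25 + 31/100 + 43/100 + 57/100 + 1 = 57/20 = 2.85 bits/symbol.

2.85 bits/symbol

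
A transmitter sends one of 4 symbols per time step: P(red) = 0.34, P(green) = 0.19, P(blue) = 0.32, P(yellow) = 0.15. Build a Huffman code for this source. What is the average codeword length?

Repeatedly combine the two least-probable nodes; the expected code length is the sum of the merged weights.
merge 3/20 + 19/100 → 17/50
merge 8/25 + 17/50 → 33/50
merge 17/50 + 33/50 → 1
L = 17/50 + 33/50 + 1 = 2 bits/symbol.

2 bits/symbol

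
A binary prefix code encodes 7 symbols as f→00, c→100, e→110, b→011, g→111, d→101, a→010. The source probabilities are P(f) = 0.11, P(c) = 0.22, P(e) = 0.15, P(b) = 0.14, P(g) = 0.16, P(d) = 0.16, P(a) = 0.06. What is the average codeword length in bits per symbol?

L̄ = Σ pᵢ·ℓᵢ = 0.11·2 + 0.22·3 + 0.15·3 + 0.14·3 + 0.16·3 + 0.16·3 + 0.06·3 = 2.89 bits/symbol.

2.89 bits/symbol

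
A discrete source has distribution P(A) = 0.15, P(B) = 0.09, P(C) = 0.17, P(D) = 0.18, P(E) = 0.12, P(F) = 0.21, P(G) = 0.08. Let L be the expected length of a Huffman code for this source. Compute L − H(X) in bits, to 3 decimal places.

Entropy H = −Σ p log₂ p ≈ 2.7345 bits.
Huffman merges: 2/25+9/100→17/100; 3/25+3/20→27/100; 17/100+17/100→17/50; 9/50+21/100→39/100; 27/100+17/50→61/100; 39/100+61/100→1. L = 139/50 ≈ 2.7800.
L − H = 2.7800 − 2.7345 = 0.046 bits.

0.046 bits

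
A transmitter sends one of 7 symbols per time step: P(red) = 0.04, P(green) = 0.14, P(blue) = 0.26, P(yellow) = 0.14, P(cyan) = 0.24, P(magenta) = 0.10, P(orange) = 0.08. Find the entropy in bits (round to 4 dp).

H = −Σ pᵢ log₂ pᵢ.
−0.04·log₂(0.04) = 0.1858
−0.14·log₂(0.14) = 0.3971
−0.26·log₂(0.26) = 0.5053
−0.14·log₂(0.14) = 0.3971
−0.24·log₂(0.24) = 0.4941
−0.10·log₂(0.10) = 0.3322
−0.08·log₂(0.08) = 0.2915
Sum ≈ 2.6031 → 2.6031 bits.

2.6031 bits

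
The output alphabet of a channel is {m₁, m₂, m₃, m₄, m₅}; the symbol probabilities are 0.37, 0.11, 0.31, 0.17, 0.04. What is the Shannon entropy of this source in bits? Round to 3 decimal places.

2.025 bits

H = −Σ pᵢ log₂ pᵢ.
−0.37·log₂(0.37) = 0.5307
−0.11·log₂(0.11) = 0.3503
−0.31·log₂(0.31) = 0.5238
−0.17·log₂(0.17) = 0.4346
−0.04·log₂(0.04) = 0.1858
Sum ≈ 2.0252 → 2.025 bits.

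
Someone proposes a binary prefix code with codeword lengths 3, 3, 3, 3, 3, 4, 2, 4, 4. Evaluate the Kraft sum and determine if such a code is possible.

1.0625; no

With common denominator 2^4 = 16: Σ 2^(−ℓᵢ) = 2/16 + 2/16 + 2/16 + 2/16 + 2/16 + 1/16 + 4/16 + 1/16 + 1/16 = 17/16 = 1.0625.
Kraft's inequality requires Σ ≤ 1; here Σ = 1.0625 > 1, so no such prefix code exists.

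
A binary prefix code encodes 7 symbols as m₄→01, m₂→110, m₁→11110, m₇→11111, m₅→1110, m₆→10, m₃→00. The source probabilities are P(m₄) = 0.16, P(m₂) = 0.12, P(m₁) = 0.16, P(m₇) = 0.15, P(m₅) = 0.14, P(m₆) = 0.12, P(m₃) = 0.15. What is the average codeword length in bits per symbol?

3.33 bits/symbol

L̄ = Σ pᵢ·ℓᵢ = 0.16·2 + 0.12·3 + 0.16·5 + 0.15·5 + 0.14·4 + 0.12·2 + 0.15·2 = 3.33 bits/symbol.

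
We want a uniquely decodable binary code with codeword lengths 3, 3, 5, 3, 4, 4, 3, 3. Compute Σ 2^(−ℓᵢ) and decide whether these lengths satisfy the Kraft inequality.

With common denominator 2^5 = 32: Σ 2^(−ℓᵢ) = 4/32 + 4/32 + 1/32 + 4/32 + 2/32 + 2/32 + 4/32 + 4/32 = 25/32 = 0.78125.
Kraft's inequality requires Σ ≤ 1; here Σ = 0.78125 ≤ 1, so such a prefix code exists.

0.78125; yes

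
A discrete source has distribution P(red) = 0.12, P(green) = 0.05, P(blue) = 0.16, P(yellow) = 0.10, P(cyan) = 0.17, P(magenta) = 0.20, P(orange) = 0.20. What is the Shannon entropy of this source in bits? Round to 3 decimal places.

2.702 bits

H = −Σ pᵢ log₂ pᵢ.
−0.12·log₂(0.12) = 0.3671
−0.05·log₂(0.05) = 0.2161
−0.16·log₂(0.16) = 0.4230
−0.10·log₂(0.10) = 0.3322
−0.17·log₂(0.17) = 0.4346
−0.20·log₂(0.20) = 0.4644
−0.20·log₂(0.20) = 0.4644
Sum ≈ 2.7017 → 2.702 bits.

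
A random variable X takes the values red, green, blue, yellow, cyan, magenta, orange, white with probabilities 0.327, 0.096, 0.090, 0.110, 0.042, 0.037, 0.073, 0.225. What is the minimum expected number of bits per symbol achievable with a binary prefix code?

Repeatedly combine the two least-probable nodes; the expected code length is the sum of the merged weights.
merge 37/1000 + 21/500 → 79/1000
merge 73/1000 + 79/1000 → 19/125
merge 9/100 + 12/125 → 93/500
merge 11/100 + 19/125 → 131/500
merge 93/500 + 9/40 → 411/1000
merge 131/500 + 327/1000 → 589/1000
merge 411/1000 + 589/1000 → 1
L = 79/1000 + 19/125 + 93/500 + 131/500 + 411/1000 + 589/1000 + 1 = 2679/1000 = 2.679 bits/symbol.

2.679 bits/symbol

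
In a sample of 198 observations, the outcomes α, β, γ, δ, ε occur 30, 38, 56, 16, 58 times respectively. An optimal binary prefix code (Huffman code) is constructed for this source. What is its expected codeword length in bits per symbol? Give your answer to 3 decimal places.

Probabilities are the counts divided by 198.
Repeatedly combine the two least-probable nodes; the expected code length is the sum of the merged weights.
merge 8/99 + 5/33 → 23/99
merge 19/99 + 23/99 → 14/33
merge 28/99 + 29/99 → 19/33
merge 14/33 + 19/33 → 1
L = 23/99 + 14/33 + 19/33 + 1 = 221/99 ≈ 2.232 bits/symbol.

2.232 bits/symbol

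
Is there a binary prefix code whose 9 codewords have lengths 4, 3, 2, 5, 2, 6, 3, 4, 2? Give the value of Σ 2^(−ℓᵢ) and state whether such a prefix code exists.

With common denominator 2^6 = 64: Σ 2^(−ℓᵢ) = 4/64 + 8/64 + 16/64 + 2/64 + 16/64 + 1/64 + 8/64 + 4/64 + 16/64 = 75/64 = 1.171875.
Kraft's inequality requires Σ ≤ 1; here Σ = 1.171875 > 1, so no such prefix code exists.

1.171875; no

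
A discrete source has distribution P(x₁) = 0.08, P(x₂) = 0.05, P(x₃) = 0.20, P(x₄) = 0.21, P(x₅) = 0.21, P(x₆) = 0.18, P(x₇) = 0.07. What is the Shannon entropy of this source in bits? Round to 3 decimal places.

H = −Σ pᵢ log₂ pᵢ.
−0.08·log₂(0.08) = 0.2915
−0.05·log₂(0.05) = 0.2161
−0.20·log₂(0.20) = 0.4644
−0.21·log₂(0.21) = 0.4728
−0.21·log₂(0.21) = 0.4728
−0.18·log₂(0.18) = 0.4453
−0.07·log₂(0.07) = 0.2686
Sum ≈ 2.6315 → 2.631 bits.

2.631 bits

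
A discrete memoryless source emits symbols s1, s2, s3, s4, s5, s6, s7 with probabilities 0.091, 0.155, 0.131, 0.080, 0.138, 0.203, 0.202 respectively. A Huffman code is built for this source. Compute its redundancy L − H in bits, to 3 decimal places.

0.031 bits

Entropy H = −Σ p log₂ p ≈ 2.7346 bits.
Huffman merges: 2/25+91/1000→171/1000; 131/1000+69/500→269/1000; 31/200+171/1000→163/500; 101/500+203/1000→81/200; 269/1000+163/500→119/200; 81/200+119/200→1. L = 1383/500 ≈ 2.7660.
L − H = 2.7660 − 2.7346 = 0.031 bits.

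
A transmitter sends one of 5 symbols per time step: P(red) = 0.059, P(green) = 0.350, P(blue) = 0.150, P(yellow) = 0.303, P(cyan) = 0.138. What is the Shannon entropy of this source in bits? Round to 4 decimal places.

2.0978 bits

H = −Σ pᵢ log₂ pᵢ.
−0.059·log₂(0.059) = 0.2409
−0.350·log₂(0.350) = 0.5301
−0.150·log₂(0.150) = 0.4105
−0.303·log₂(0.303) = 0.5220
−0.138·log₂(0.138) = 0.3943
Sum ≈ 2.0978 → 2.0978 bits.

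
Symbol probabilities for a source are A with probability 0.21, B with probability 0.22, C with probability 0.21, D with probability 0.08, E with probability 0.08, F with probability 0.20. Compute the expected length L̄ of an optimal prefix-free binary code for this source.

Repeatedly combine the two least-probable nodes; the expected code length is the sum of the merged weights.
merge 2/25 + 2/25 → 4/25
merge 4/25 + 1/5 → 9/25
merge 21/100 + 21/100 → 21/50
merge 11/50 + 9/25 → 29/50
merge 21/50 + 29/50 → 1
L = 4/25 + 9/25 + 21/50 + 29/50 + 1 = 63/25 = 2.52 bits/symbol.

2.52 bits/symbol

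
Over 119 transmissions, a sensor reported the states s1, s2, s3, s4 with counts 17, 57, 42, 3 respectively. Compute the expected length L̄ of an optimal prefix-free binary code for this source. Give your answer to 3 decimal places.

1.689 bits/symbol

Probabilities are the counts divided by 119.
Repeatedly combine the two least-probable nodes; the expected code length is the sum of the merged weights.
merge 3/119 + 1/7 → 20/119
merge 20/119 + 6/17 → 62/119
merge 57/119 + 62/119 → 1
L = 20/119 + 62/119 + 1 = 201/119 ≈ 1.689 bits/symbol.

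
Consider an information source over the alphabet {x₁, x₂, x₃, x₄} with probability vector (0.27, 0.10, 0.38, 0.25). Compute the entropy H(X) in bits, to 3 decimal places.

1.873 bits

H = −Σ pᵢ log₂ pᵢ.
−0.27·log₂(0.27) = 0.5100
−0.10·log₂(0.10) = 0.3322
−0.38·log₂(0.38) = 0.5305
−0.25·log₂(0.25) = 0.5000
Sum ≈ 1.8727 → 1.873 bits.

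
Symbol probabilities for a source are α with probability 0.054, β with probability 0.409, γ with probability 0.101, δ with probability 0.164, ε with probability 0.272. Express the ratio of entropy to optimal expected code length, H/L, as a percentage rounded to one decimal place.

98.2%

Entropy H = −Σ p log₂ p ≈ 2.0276 bits.
Huffman merges: 27/500+101/1000→31/200; 31/200+41/250→319/1000; 34/125+319/1000→591/1000; 409/1000+591/1000→1. L = 413/200 ≈ 2.0650.
Efficiency = H/L = 2.0276/2.0650 = 98.2%.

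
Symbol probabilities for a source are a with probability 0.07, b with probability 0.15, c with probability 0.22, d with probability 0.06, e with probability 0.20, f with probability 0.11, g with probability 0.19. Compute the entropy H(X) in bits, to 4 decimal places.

H = −Σ pᵢ log₂ pᵢ.
−0.07·log₂(0.07) = 0.2686
−0.15·log₂(0.15) = 0.4105
−0.22·log₂(0.22) = 0.4806
−0.06·log₂(0.06) = 0.2435
−0.20·log₂(0.20) = 0.4644
−0.11·log₂(0.11) = 0.3503
−0.19·log₂(0.19) = 0.4552
Sum ≈ 2.6731 → 2.6731 bits.

2.6731 bits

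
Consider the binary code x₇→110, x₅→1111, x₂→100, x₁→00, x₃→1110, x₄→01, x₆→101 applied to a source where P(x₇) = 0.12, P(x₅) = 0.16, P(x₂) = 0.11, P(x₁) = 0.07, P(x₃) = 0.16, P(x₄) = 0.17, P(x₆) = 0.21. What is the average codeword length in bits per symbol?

L̄ = Σ pᵢ·ℓᵢ = 0.12·3 + 0.16·4 + 0.11·3 + 0.07·2 + 0.16·4 + 0.17·2 + 0.21·3 = 3.08 bits/symbol.

3.08 bits/symbol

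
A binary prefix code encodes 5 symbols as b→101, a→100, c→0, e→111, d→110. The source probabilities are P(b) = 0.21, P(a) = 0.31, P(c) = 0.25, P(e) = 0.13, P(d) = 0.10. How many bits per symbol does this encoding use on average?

L̄ = Σ pᵢ·ℓᵢ = 0.21·3 + 0.31·3 + 0.25·1 + 0.13·3 + 0.10·3 = 2.5 bits/symbol.

2.5 bits/symbol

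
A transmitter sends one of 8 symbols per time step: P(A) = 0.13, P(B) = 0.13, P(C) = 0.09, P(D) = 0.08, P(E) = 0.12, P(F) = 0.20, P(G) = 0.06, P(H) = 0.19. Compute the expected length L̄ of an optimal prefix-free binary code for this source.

Repeatedly combine the two least-probable nodes; the expected code length is the sum of the merged weights.
merge 3/50 + 2/25 → 7/50
merge 9/100 + 3/25 → 21/100
merge 13/100 + 13/100 → 13/50
merge 7/50 + 19/100 → 33/100
merge 1/5 + 21/100 → 41/100
merge 13/50 + 33/100 → 59/100
merge 41/100 + 59/100 → 1
L = 7/50 + 21/100 + 13/50 + 33/100 + 41/100 + 59/100 + 1 = 147/50 = 2.94 bits/symbol.

2.94 bits/symbol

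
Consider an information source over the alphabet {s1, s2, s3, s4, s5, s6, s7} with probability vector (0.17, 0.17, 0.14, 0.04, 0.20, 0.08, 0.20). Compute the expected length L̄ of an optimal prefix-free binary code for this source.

Repeatedly combine the two least-probable nodes; the expected code length is the sum of the merged weights.
merge 1/25 + 2/25 → 3/25
merge 3/25 + 7/50 → 13/50
merge 17/100 + 17/100 → 17/50
merge 1/5 + 1/5 → 2/5
merge 13/50 + 17/50 → 3/5
merge 2/5 + 3/5 → 1
L = 3/25 + 13/50 + 17/50 + 2/5 + 3/5 + 1 = 68/25 = 2.72 bits/symbol.

2.72 bits/symbol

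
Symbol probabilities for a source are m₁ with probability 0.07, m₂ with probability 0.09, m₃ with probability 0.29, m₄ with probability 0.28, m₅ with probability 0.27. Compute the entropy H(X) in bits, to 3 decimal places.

H = −Σ pᵢ log₂ pᵢ.
−0.07·log₂(0.07) = 0.2686
−0.09·log₂(0.09) = 0.3127
−0.29·log₂(0.29) = 0.5179
−0.28·log₂(0.28) = 0.5142
−0.27·log₂(0.27) = 0.5100
Sum ≈ 2.1234 → 2.123 bits.

2.123 bits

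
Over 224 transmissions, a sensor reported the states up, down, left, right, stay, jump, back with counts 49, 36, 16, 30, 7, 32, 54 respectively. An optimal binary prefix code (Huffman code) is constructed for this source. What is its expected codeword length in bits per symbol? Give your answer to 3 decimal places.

Probabilities are the counts divided by 224.
Repeatedly combine the two least-probable nodes; the expected code length is the sum of the merged weights.
merge 1/32 + 1/14 → 23/224
merge 23/224 + 15/112 → 53/224
merge 1/7 + 9/56 → 17/56
merge 7/32 + 53/224 → 51/112
merge 27/112 + 17/56 → 61/112
merge 51/112 + 61/112 → 1
L = 23/224 + 53/224 + 17/56 + 51/112 + 61/112 + 1 = 37/14 ≈ 2.643 bits/symbol.

2.643 bits/symbol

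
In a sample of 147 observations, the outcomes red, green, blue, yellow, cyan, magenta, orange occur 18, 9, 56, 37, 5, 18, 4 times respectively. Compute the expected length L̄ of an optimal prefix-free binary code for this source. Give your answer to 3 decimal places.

2.415 bits/symbol

Probabilities are the counts divided by 147.
Repeatedly combine the two least-probable nodes; the expected code length is the sum of the merged weights.
merge 4/147 + 5/147 → 3/49
merge 3/49 + 3/49 → 6/49
merge 6/49 + 6/49 → 12/49
merge 6/49 + 12/49 → 18/49
merge 37/147 + 18/49 → 13/21
merge 8/21 + 13/21 → 1
L = 3/49 + 6/49 + 12/49 + 18/49 + 13/21 + 1 = 355/147 ≈ 2.415 bits/symbol.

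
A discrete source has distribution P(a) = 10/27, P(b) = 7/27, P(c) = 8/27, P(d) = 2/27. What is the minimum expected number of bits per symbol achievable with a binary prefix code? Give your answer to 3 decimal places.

1.963 bits/symbol

Repeatedly combine the two least-probable nodes; the expected code length is the sum of the merged weights.
merge 2/27 + 7/27 → 1/3
merge 8/27 + 1/3 → 17/27
merge 10/27 + 17/27 → 1
L = 1/3 + 17/27 + 1 = 53/27 ≈ 1.963 bits/symbol.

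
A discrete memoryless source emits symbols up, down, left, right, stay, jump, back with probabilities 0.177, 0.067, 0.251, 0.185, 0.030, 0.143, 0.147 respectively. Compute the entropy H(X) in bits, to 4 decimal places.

2.6140 bits

H = −Σ pᵢ log₂ pᵢ.
−0.177·log₂(0.177) = 0.4422
−0.067·log₂(0.067) = 0.2613
−0.251·log₂(0.251) = 0.5006
−0.185·log₂(0.185) = 0.4504
−0.030·log₂(0.030) = 0.1518
−0.143·log₂(0.143) = 0.4012
−0.147·log₂(0.147) = 0.4066
Sum ≈ 2.6140 → 2.6140 bits.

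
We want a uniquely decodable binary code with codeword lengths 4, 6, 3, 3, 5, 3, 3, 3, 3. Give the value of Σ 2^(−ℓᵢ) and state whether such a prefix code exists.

0.859375; yes

With common denominator 2^6 = 64: Σ 2^(−ℓᵢ) = 4/64 + 1/64 + 8/64 + 8/64 + 2/64 + 8/64 + 8/64 + 8/64 + 8/64 = 55/64 = 0.859375.
Kraft's inequality requires Σ ≤ 1; here Σ = 0.859375 ≤ 1, so such a prefix code exists.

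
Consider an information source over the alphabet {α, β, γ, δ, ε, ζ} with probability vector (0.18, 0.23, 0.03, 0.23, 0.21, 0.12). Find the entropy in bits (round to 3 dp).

2.412 bits

H = −Σ pᵢ log₂ pᵢ.
−0.18·log₂(0.18) = 0.4453
−0.23·log₂(0.23) = 0.4877
−0.03·log₂(0.03) = 0.1518
−0.23·log₂(0.23) = 0.4877
−0.21·log₂(0.21) = 0.4728
−0.12·log₂(0.12) = 0.3671
Sum ≈ 2.4123 → 2.412 bits.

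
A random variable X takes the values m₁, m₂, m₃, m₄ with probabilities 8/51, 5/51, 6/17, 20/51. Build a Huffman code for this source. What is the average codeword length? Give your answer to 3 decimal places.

Repeatedly combine the two least-probable nodes; the expected code length is the sum of the merged weights.
merge 5/51 + 8/51 → 13/51
merge 13/51 + 6/17 → 31/51
merge 20/51 + 31/51 → 1
L = 13/51 + 31/51 + 1 = 95/51 ≈ 1.863 bits/symbol.

1.863 bits/symbol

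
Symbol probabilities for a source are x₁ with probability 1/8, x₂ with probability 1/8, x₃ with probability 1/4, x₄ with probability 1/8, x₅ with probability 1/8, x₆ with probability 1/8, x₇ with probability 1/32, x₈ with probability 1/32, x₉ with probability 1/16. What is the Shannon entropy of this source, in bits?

2.9375 bits

Each probability is a power of 1/2, so log₂(1/p) is an integer.
H = Σ p·log₂(1/p) = 1/8·3 + 1/8·3 + 1/4·2 + 1/8·3 + 1/8·3 + 1/8·3 + 1/32·5 + 1/32·5 + 1/16·4 = 2.9375 bits.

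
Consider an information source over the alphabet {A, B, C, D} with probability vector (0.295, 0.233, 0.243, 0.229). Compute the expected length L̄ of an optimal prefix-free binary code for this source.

Repeatedly combine the two least-probable nodes; the expected code length is the sum of the merged weights.
merge 229/1000 + 233/1000 → 231/500
merge 243/1000 + 59/200 → 269/500
merge 231/500 + 269/500 → 1
L = 231/500 + 269/500 + 1 = 2 bits/symbol.

2 bits/symbol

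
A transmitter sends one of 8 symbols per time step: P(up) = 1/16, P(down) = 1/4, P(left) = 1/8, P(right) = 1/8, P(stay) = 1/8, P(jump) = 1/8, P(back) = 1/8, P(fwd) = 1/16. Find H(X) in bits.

Each probability is a power of 1/2, so log₂(1/p) is an integer.
H = Σ p·log₂(1/p) = 1/16·4 + 1/4·2 + 1/8·3 + 1/8·3 + 1/8·3 + 1/8·3 + 1/8·3 + 1/16·4 = 2.875 bits.

2.875 bits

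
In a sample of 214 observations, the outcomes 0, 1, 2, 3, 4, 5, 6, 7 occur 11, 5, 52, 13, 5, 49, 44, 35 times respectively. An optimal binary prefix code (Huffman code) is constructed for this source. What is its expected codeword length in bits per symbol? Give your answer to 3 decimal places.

Probabilities are the counts divided by 214.
Repeatedly combine the two least-probable nodes; the expected code length is the sum of the merged weights.
merge 5/214 + 5/214 → 5/107
merge 5/107 + 11/214 → 21/214
merge 13/214 + 21/214 → 17/107
merge 17/107 + 35/214 → 69/214
merge 22/107 + 49/214 → 93/214
merge 26/107 + 69/214 → 121/214
merge 93/214 + 121/214 → 1
L = 5/107 + 21/214 + 17/107 + 69/214 + 93/214 + 121/214 + 1 = 281/107 ≈ 2.626 bits/symbol.

2.626 bits/symbol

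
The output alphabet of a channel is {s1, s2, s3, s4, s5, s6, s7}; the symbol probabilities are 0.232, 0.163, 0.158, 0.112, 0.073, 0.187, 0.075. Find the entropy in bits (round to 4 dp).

2.6982 bits

H = −Σ pᵢ log₂ pᵢ.
−0.232·log₂(0.232) = 0.4890
−0.163·log₂(0.163) = 0.4266
−0.158·log₂(0.158) = 0.4206
−0.112·log₂(0.112) = 0.3537
−0.073·log₂(0.073) = 0.2756
−0.187·log₂(0.187) = 0.4523
−0.075·log₂(0.075) = 0.2803
Sum ≈ 2.6982 → 2.6982 bits.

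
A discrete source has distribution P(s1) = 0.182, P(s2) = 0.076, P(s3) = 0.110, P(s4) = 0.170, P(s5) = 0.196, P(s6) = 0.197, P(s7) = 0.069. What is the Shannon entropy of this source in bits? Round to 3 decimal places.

H = −Σ pᵢ log₂ pᵢ.
−0.182·log₂(0.182) = 0.4474
−0.076·log₂(0.076) = 0.2826
−0.110·log₂(0.110) = 0.3503
−0.170·log₂(0.170) = 0.4346
−0.196·log₂(0.196) = 0.4608
−0.197·log₂(0.197) = 0.4617
−0.069·log₂(0.069) = 0.2662
Sum ≈ 2.7035 → 2.703 bits.

2.703 bits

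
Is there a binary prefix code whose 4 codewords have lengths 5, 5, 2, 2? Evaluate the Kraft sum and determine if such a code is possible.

With common denominator 2^5 = 32: Σ 2^(−ℓᵢ) = 1/32 + 1/32 + 8/32 + 8/32 = 18/32 = 0.5625.
Kraft's inequality requires Σ ≤ 1; here Σ = 0.5625 ≤ 1, so such a prefix code exists.

0.5625; yes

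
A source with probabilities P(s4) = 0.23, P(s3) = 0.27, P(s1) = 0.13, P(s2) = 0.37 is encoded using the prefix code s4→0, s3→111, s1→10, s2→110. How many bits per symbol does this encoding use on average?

L̄ = Σ pᵢ·ℓᵢ = 0.23·1 + 0.27·3 + 0.13·2 + 0.37·3 = 2.41 bits/symbol.

2.41 bits/symbol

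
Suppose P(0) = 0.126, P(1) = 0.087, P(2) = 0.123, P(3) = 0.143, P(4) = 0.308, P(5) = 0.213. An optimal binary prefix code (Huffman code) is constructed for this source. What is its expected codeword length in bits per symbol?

Repeatedly combine the two least-probable nodes; the expected code length is the sum of the merged weights.
merge 87/1000 + 123/1000 → 21/100
merge 63/500 + 143/1000 → 269/1000
merge 21/100 + 213/1000 → 423/1000
merge 269/1000 + 77/250 → 577/1000
merge 423/1000 + 577/1000 → 1
L = 21/100 + 269/1000 + 423/1000 + 577/1000 + 1 = 2479/1000 = 2.479 bits/symbol.

2.479 bits/symbol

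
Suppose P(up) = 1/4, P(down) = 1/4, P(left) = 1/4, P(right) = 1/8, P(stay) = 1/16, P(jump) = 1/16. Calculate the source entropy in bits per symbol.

2.375 bits

Each probability is a power of 1/2, so log₂(1/p) is an integer.
H = Σ p·log₂(1/p) = 1/4·2 + 1/4·2 + 1/4·2 + 1/8·3 + 1/16·4 + 1/16·4 = 2.375 bits.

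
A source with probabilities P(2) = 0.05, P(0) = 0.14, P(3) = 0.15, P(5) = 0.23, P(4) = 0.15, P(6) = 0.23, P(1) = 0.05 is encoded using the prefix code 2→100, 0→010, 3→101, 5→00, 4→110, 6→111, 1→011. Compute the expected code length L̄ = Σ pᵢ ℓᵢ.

2.77 bits/symbol

L̄ = Σ pᵢ·ℓᵢ = 0.05·3 + 0.14·3 + 0.15·3 + 0.23·2 + 0.15·3 + 0.23·3 + 0.05·3 = 2.77 bits/symbol.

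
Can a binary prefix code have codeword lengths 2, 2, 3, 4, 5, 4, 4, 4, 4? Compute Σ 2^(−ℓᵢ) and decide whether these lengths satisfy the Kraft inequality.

0.96875; yes

With common denominator 2^5 = 32: Σ 2^(−ℓᵢ) = 8/32 + 8/32 + 4/32 + 2/32 + 1/32 + 2/32 + 2/32 + 2/32 + 2/32 = 31/32 = 0.96875.
Kraft's inequality requires Σ ≤ 1; here Σ = 0.96875 ≤ 1, so such a prefix code exists.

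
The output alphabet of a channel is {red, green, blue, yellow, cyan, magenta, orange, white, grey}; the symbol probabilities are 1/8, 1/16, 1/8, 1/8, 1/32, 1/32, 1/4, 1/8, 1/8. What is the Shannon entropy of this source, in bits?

Each probability is a power of 1/2, so log₂(1/p) is an integer.
H = Σ p·log₂(1/p) = 1/8·3 + 1/16·4 + 1/8·3 + 1/8·3 + 1/32·5 + 1/32·5 + 1/4·2 + 1/8·3 + 1/8·3 = 2.9375 bits.

2.9375 bits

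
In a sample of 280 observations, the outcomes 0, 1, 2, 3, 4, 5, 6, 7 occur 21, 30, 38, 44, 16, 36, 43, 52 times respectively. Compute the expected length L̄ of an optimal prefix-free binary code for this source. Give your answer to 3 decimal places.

Probabilities are the counts divided by 280.
Repeatedly combine the two least-probable nodes; the expected code length is the sum of the merged weights.
merge 2/35 + 3/40 → 37/280
merge 3/28 + 9/70 → 33/140
merge 37/280 + 19/140 → 15/56
merge 43/280 + 11/70 → 87/280
merge 13/70 + 33/140 → 59/140
merge 15/56 + 87/280 → 81/140
merge 59/140 + 81/140 → 1
L = 37/280 + 33/140 + 15/56 + 87/280 + 59/140 + 81/140 + 1 = 165/56 ≈ 2.946 bits/symbol.

2.946 bits/symbol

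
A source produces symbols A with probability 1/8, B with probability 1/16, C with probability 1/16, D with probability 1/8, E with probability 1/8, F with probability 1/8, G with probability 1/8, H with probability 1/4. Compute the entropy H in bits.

Each probability is a power of 1/2, so log₂(1/p) is an integer.
H = Σ p·log₂(1/p) = 1/8·3 + 1/16·4 + 1/16·4 + 1/8·3 + 1/8·3 + 1/8·3 + 1/8·3 + 1/4·2 = 2.875 bits.

2.875 bits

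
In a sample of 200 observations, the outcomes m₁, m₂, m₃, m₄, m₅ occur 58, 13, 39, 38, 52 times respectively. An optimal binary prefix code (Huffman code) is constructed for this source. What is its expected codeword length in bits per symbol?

2.255 bits/symbol

Probabilities are the counts divided by 200.
Repeatedly combine the two least-probable nodes; the expected code length is the sum of the merged weights.
merge 13/200 + 19/100 → 51/200
merge 39/200 + 51/200 → 9/20
merge 13/50 + 29/100 → 11/20
merge 9/20 + 11/20 → 1
L = 51/200 + 9/20 + 11/20 + 1 = 451/200 = 2.255 bits/symbol.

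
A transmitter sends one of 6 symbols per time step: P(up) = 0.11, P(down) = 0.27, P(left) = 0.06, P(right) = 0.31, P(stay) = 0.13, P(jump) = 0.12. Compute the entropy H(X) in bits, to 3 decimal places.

H = −Σ pᵢ log₂ pᵢ.
−0.11·log₂(0.11) = 0.3503
−0.27·log₂(0.27) = 0.5100
−0.06·log₂(0.06) = 0.2435
−0.31·log₂(0.31) = 0.5238
−0.13·log₂(0.13) = 0.3826
−0.12·log₂(0.12) = 0.3671
Sum ≈ 2.3773 → 2.377 bits.

2.377 bits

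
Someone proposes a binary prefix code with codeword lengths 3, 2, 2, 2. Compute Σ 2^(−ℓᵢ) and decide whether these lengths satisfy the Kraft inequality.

0.875; yes

With common denominator 2^3 = 8: Σ 2^(−ℓᵢ) = 1/8 + 2/8 + 2/8 + 2/8 = 7/8 = 0.875.
Kraft's inequality requires Σ ≤ 1; here Σ = 0.875 ≤ 1, so such a prefix code exists.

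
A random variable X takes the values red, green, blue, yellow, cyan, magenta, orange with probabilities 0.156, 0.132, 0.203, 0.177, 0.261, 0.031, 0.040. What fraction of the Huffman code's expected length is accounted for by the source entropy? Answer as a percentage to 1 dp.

Entropy H = −Σ p log₂ p ≈ 2.5598 bits.
Huffman merges: 31/1000+1/25→71/1000; 71/1000+33/250→203/1000; 39/250+177/1000→333/1000; 203/1000+203/1000→203/500; 261/1000+333/1000→297/500; 203/500+297/500→1. L = 2607/1000 ≈ 2.6070.
Efficiency = H/L = 2.5598/2.6070 = 98.2%.

98.2%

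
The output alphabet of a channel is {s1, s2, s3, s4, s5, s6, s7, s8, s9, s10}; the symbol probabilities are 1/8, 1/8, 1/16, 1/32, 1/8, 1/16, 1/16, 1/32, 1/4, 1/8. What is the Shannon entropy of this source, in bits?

Each probability is a power of 1/2, so log₂(1/p) is an integer.
H = Σ p·log₂(1/p) = 1/8·3 + 1/8·3 + 1/16·4 + 1/32·5 + 1/8·3 + 1/16·4 + 1/16·4 + 1/32·5 + 1/4·2 + 1/8·3 = 3.0625 bits.

3.0625 bits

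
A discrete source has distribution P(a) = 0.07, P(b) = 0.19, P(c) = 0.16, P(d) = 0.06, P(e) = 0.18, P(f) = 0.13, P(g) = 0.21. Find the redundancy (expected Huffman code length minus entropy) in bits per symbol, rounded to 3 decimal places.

Entropy H = −Σ p log₂ p ≈ 2.6911 bits.
Huffman merges: 3/50+7/100→13/100; 13/100+13/100→13/50; 4/25+9/50→17/50; 19/100+21/100→2/5; 13/50+17/50→3/5; 2/5+3/5→1. L = 273/100 ≈ 2.7300.
L − H = 2.7300 − 2.6911 = 0.039 bits.

0.039 bits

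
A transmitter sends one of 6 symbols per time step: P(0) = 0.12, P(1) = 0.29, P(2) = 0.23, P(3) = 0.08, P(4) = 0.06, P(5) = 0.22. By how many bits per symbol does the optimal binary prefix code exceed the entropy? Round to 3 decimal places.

0.012 bits

Entropy H = −Σ p log₂ p ≈ 2.3883 bits.
Huffman merges: 3/50+2/25→7/50; 3/25+7/50→13/50; 11/50+23/100→9/20; 13/50+29/100→11/20; 9/20+11/20→1. L = 12/5 ≈ 2.4000.
L − H = 2.4000 − 2.3883 = 0.012 bits.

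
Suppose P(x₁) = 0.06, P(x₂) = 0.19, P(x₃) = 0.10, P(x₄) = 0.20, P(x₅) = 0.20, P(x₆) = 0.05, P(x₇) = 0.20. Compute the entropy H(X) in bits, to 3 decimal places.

2.640 bits

H = −Σ pᵢ log₂ pᵢ.
−0.06·log₂(0.06) = 0.2435
−0.19·log₂(0.19) = 0.4552
−0.10·log₂(0.10) = 0.3322
−0.20·log₂(0.20) = 0.4644
−0.20·log₂(0.20) = 0.4644
−0.05·log₂(0.05) = 0.2161
−0.20·log₂(0.20) = 0.4644
Sum ≈ 2.6402 → 2.640 bits.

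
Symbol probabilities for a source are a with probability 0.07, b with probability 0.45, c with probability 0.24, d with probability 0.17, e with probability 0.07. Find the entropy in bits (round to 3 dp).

1.984 bits

H = −Σ pᵢ log₂ pᵢ.
−0.07·log₂(0.07) = 0.2686
−0.45·log₂(0.45) = 0.5184
−0.24·log₂(0.24) = 0.4941
−0.17·log₂(0.17) = 0.4346
−0.07·log₂(0.07) = 0.2686
Sum ≈ 1.9842 → 1.984 bits.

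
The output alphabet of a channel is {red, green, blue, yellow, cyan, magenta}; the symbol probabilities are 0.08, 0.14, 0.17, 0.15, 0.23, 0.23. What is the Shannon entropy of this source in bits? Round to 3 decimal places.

2.509 bits

H = −Σ pᵢ log₂ pᵢ.
−0.08·log₂(0.08) = 0.2915
−0.14·log₂(0.14) = 0.3971
−0.17·log₂(0.17) = 0.4346
−0.15·log₂(0.15) = 0.4105
−0.23·log₂(0.23) = 0.4877
−0.23·log₂(0.23) = 0.4877
Sum ≈ 2.5091 → 2.509 bits.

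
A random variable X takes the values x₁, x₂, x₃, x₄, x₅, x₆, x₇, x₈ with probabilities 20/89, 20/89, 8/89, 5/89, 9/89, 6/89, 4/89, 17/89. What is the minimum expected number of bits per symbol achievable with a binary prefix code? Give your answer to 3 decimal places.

2.809 bits/symbol

Repeatedly combine the two least-probable nodes; the expected code length is the sum of the merged weights.
merge 4/89 + 5/89 → 9/89
merge 6/89 + 8/89 → 14/89
merge 9/89 + 9/89 → 18/89
merge 14/89 + 17/89 → 31/89
merge 18/89 + 20/89 → 38/89
merge 20/89 + 31/89 → 51/89
merge 38/89 + 51/89 → 1
L = 9/89 + 14/89 + 18/89 + 31/89 + 38/89 + 51/89 + 1 = 250/89 ≈ 2.809 bits/symbol.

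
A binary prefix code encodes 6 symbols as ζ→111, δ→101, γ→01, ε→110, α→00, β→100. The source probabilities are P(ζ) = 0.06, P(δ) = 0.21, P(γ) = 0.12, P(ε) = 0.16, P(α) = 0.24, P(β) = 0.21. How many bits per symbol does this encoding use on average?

2.64 bits/symbol

L̄ = Σ pᵢ·ℓᵢ = 0.06·3 + 0.21·3 + 0.12·2 + 0.16·3 + 0.24·2 + 0.21·3 = 2.64 bits/symbol.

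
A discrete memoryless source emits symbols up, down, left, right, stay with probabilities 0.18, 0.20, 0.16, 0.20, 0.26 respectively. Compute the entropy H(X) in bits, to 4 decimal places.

H = −Σ pᵢ log₂ pᵢ.
−0.18·log₂(0.18) = 0.4453
−0.20·log₂(0.20) = 0.4644
−0.16·log₂(0.16) = 0.4230
−0.20·log₂(0.20) = 0.4644
−0.26·log₂(0.26) = 0.5053
Sum ≈ 2.3024 → 2.3024 bits.

2.3024 bits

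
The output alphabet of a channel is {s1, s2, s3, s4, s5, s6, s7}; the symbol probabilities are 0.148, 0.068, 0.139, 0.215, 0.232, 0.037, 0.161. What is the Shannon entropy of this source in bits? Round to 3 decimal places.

2.633 bits

H = −Σ pᵢ log₂ pᵢ.
−0.148·log₂(0.148) = 0.4079
−0.068·log₂(0.068) = 0.2637
−0.139·log₂(0.139) = 0.3957
−0.215·log₂(0.215) = 0.4768
−0.232·log₂(0.232) = 0.4890
−0.037·log₂(0.037) = 0.1760
−0.161·log₂(0.161) = 0.4242
Sum ≈ 2.6334 → 2.633 bits.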